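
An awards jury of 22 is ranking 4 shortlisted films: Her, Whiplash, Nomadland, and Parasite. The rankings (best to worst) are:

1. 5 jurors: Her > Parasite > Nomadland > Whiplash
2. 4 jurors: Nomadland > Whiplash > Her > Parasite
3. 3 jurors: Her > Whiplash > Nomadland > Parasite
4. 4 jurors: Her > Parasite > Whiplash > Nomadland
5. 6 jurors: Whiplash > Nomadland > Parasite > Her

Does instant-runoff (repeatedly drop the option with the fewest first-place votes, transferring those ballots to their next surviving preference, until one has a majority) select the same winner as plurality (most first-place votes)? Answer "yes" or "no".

Instant-runoff — R1 Her 12, Whiplash 6, Nomadland 4, Parasite 0 (Her winner). Winner: Her.
Plurality — first-place votes: Her 12, Whiplash 6, Nomadland 4, Parasite 0. Winner: Her.
The two methods agree.

yes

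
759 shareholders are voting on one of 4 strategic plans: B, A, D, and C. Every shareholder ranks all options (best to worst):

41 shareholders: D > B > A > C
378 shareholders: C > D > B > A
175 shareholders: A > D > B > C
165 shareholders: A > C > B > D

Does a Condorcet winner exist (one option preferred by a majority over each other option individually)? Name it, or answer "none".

Checking pairwise contests:
D beats B 594–165.
B beats A 419–340.
C beats D 543–216.
A beats C 381–378.
Every option loses at least one head-to-head, so there is no Condorcet winner.

none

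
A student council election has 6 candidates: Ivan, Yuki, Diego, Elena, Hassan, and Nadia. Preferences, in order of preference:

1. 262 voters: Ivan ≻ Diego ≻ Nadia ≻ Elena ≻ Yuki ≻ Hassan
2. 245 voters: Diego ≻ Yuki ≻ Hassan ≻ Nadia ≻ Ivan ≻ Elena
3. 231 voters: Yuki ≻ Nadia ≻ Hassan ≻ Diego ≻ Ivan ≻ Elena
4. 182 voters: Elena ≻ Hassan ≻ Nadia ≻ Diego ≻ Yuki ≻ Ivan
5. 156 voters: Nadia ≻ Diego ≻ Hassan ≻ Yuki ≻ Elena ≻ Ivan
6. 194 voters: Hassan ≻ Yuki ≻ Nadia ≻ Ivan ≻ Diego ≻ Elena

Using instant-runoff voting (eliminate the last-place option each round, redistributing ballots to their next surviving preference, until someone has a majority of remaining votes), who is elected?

Round 1: Ivan 262, Yuki 231, Diego 245, Elena 182, Hassan 194, Nadia 156. Eliminate Nadia.
Round 2: Ivan 262, Yuki 231, Diego 401, Elena 182, Hassan 194. Eliminate Elena.
Round 3: Ivan 262, Yuki 231, Diego 401, Hassan 376. Eliminate Yuki.
Round 4: Ivan 262, Diego 401, Hassan 607. Eliminate Ivan.
Round 5: Diego 663, Hassan 607. Diego has a majority.

Diego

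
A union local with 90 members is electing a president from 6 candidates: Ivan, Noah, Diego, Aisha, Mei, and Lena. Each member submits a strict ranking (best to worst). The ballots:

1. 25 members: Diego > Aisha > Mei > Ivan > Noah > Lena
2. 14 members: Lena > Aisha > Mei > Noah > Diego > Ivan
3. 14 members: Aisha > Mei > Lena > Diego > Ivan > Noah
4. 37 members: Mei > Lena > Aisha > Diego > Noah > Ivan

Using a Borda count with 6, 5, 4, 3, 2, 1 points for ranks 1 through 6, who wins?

Mei

Ivan: 25·3 + 14·1 + 14·2 + 37·1 = 154
Noah: 25·2 + 14·3 + 14·1 + 37·2 = 180
Diego: 25·6 + 14·2 + 14·3 + 37·3 = 331
Aisha: 25·5 + 14·5 + 14·6 + 37·4 = 427
Mei: 25·4 + 14·4 + 14·5 + 37·6 = 448
Lena: 25·1 + 14·6 + 14·4 + 37·5 = 350
Mei has the highest Borda score (448).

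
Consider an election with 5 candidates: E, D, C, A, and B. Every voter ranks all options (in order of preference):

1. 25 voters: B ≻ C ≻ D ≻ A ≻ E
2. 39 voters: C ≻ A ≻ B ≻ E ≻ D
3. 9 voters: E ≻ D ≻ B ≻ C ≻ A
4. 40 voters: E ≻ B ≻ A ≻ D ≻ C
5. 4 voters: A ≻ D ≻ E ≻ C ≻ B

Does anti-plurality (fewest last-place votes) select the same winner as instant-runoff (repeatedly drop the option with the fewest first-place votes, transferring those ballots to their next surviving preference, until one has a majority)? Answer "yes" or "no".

Anti-plurality — last-place votes: E 25, D 39, C 40, A 9, B 4. Winner: B.
Instant-runoff — R1 E 49, D 0, C 39, A 4, B 25 (D out); R2 E 49, C 39, A 4, B 25 (A out); R3 E 53, C 39, B 25 (B out); R4 E 53, C 64 (C winner). Winner: C.
The two methods disagree.

no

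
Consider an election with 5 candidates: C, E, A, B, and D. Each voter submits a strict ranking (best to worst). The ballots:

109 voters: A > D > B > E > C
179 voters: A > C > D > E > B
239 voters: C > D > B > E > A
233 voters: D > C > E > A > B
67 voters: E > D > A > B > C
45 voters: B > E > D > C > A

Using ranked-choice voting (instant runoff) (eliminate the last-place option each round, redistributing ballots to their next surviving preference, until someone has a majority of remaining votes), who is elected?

D

Round 1: C 239, E 67, A 288, B 45, D 233. Eliminate B.
Round 2: C 239, E 112, A 288, D 233. Eliminate E.
Round 3: C 239, A 288, D 345. Eliminate C.
Round 4: A 288, D 584. D has a majority.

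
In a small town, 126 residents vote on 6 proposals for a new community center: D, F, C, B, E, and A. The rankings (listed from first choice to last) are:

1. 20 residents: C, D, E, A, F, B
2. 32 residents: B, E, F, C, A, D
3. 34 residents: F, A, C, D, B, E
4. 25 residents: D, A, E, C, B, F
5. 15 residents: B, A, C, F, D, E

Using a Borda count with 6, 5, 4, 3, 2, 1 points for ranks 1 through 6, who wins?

A

D: 20·5 + 32·1 + 34·3 + 25·6 + 15·2 = 414
F: 20·2 + 32·4 + 34·6 + 25·1 + 15·3 = 442
C: 20·6 + 32·3 + 34·4 + 25·3 + 15·4 = 487
B: 20·1 + 32·6 + 34·2 + 25·2 + 15·6 = 420
E: 20·4 + 32·5 + 34·1 + 25·4 + 15·1 = 389
A: 20·3 + 32·2 + 34·5 + 25·5 + 15·5 = 494
A has the highest Borda score (494).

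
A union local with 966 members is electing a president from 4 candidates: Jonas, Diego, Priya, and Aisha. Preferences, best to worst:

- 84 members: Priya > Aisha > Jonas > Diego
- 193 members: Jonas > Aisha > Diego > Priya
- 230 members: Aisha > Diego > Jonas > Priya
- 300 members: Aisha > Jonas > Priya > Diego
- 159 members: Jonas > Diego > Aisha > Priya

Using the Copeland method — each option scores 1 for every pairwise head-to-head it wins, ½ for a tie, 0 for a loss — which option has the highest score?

Aisha

Jonas: beats Diego and Priya; loses to Aisha → score 2.
Diego: beats Priya; loses to Jonas and Aisha → score 1.
Priya: loses to Jonas, Diego, and Aisha → score 0.
Aisha: beats Jonas, Diego, and Priya → score 3.
Aisha has the best pairwise record.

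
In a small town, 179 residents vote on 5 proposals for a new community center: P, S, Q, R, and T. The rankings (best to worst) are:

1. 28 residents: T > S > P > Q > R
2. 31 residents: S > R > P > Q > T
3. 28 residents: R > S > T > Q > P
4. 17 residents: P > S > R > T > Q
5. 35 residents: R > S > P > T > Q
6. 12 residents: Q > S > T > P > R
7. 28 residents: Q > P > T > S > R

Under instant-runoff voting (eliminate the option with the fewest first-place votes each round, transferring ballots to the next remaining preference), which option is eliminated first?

P

Round 1: P 17, S 31, Q 40, R 63, T 28. Eliminate P.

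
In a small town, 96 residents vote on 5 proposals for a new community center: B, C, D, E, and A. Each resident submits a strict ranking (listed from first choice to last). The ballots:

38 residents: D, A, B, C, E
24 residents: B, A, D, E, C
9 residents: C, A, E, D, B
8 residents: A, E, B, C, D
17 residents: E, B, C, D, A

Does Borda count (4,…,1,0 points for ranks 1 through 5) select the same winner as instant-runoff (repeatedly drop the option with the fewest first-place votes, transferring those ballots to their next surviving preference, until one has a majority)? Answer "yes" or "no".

no

Borda — scores: B 239, C 116, D 226, E 134, A 245. Winner: A.
Instant-runoff — R1 B 24, C 9, D 38, E 17, A 8 (A out); R2 B 24, C 9, D 38, E 25 (C out); R3 B 24, D 38, E 34 (B out); R4 D 62, E 34 (D winner). Winner: D.
The two methods disagree.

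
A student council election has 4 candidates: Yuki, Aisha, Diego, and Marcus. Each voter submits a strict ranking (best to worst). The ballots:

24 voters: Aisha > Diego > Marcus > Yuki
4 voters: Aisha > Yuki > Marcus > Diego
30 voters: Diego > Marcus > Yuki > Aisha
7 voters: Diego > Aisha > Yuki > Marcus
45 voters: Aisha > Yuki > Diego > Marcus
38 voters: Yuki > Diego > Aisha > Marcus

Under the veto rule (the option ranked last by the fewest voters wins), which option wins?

Last-place votes: Yuki 24, Aisha 30, Diego 4, Marcus 90.
Diego is ranked last by the fewest voters, so Diego wins.

Diego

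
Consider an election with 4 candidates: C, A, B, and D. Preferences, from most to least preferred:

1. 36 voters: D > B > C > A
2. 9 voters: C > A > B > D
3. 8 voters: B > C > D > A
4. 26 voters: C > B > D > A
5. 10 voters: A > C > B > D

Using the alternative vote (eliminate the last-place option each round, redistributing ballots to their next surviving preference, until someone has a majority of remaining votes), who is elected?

Round 1: C 35, A 10, B 8, D 36. Eliminate B.
Round 2: C 43, A 10, D 36. Eliminate A.
Round 3: C 53, D 36. C has a majority.

C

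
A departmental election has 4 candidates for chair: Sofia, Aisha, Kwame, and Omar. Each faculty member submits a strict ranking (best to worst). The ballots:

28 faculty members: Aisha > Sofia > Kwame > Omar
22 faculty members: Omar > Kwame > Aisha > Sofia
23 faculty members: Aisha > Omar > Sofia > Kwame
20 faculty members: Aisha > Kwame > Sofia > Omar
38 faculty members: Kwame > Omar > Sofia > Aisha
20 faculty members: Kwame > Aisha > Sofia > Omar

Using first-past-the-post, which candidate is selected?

First-place votes: Sofia 0, Aisha 71, Kwame 58, Omar 22.
Aisha has the most first-place votes.

Aisha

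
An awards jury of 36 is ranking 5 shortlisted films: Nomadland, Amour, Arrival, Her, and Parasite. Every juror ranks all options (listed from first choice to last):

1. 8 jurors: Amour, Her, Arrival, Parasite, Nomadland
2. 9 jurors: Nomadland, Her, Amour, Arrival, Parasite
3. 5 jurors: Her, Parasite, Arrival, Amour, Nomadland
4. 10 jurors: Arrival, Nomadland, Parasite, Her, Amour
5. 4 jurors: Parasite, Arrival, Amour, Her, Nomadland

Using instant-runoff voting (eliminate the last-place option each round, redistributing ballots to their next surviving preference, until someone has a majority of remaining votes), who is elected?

Arrival

Round 1: Nomadland 9, Amour 8, Arrival 10, Her 5, Parasite 4. Eliminate Parasite.
Round 2: Nomadland 9, Amour 8, Arrival 14, Her 5. Eliminate Her.
Round 3: Nomadland 9, Amour 8, Arrival 19. Arrival has a majority.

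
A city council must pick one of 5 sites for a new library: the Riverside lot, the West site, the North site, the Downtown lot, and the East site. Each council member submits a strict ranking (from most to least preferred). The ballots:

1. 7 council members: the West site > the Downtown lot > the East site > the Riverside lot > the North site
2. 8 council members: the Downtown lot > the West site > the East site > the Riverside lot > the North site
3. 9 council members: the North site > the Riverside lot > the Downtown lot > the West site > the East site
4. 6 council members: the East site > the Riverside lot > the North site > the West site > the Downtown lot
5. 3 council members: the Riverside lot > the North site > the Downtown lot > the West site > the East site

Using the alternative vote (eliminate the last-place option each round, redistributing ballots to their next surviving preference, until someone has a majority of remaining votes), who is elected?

Round 1: the Riverside lot 3, the West site 7, the North site 9, the Downtown lot 8, the East site 6. Eliminate the Riverside lot.
Round 2: the West site 7, the North site 12, the Downtown lot 8, the East site 6. Eliminate the East site.
Round 3: the West site 7, the North site 18, the Downtown lot 8. The North site has a majority.

the North site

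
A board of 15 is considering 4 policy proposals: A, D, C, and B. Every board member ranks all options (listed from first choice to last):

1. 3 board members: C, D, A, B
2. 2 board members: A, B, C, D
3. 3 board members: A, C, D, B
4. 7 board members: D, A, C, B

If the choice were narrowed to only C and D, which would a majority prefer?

C

Voters preferring C to D: 8; preferring D to C: 7.
C wins the head-to-head.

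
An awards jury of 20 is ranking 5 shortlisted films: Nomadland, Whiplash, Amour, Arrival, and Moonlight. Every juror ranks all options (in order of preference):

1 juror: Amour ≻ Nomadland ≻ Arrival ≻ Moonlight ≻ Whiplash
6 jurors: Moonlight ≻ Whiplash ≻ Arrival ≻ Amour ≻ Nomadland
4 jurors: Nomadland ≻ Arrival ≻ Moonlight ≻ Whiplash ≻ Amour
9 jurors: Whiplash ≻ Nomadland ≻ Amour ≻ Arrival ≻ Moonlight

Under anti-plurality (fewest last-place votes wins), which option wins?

Arrival

Last-place votes: Nomadland 6, Whiplash 1, Amour 4, Arrival 0, Moonlight 9.
Arrival is ranked last by the fewest voters, so Arrival wins.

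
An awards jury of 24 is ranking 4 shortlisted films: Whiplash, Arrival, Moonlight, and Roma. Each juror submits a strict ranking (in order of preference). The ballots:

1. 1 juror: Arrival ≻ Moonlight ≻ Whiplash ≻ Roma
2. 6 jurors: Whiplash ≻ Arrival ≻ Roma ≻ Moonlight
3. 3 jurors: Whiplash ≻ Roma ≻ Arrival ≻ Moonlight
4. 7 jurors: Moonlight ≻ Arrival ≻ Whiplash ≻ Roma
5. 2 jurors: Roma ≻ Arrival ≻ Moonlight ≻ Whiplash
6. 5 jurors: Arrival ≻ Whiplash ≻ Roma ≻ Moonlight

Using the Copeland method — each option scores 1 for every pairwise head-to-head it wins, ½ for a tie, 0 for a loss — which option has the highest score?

Arrival

Whiplash: beats Moonlight and Roma; loses to Arrival → score 2.
Arrival: beats Whiplash, Moonlight, and Roma → score 3.
Moonlight: loses to Whiplash, Arrival, and Roma → score 0.
Roma: beats Moonlight; loses to Whiplash and Arrival → score 1.
Arrival has the best pairwise record.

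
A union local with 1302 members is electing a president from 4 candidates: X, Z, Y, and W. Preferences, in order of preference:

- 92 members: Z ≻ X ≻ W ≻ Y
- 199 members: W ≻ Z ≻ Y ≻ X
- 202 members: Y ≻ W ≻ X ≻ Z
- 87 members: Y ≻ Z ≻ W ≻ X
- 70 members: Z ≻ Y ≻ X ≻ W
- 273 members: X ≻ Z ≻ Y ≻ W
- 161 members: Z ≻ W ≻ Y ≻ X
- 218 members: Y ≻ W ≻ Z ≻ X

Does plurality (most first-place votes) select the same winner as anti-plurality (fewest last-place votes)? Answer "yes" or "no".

Plurality — first-place votes: X 273, Z 323, Y 507, W 199. Winner: Y.
Anti-plurality — last-place votes: X 665, Z 202, Y 92, W 343. Winner: Y.
The two methods agree.

yes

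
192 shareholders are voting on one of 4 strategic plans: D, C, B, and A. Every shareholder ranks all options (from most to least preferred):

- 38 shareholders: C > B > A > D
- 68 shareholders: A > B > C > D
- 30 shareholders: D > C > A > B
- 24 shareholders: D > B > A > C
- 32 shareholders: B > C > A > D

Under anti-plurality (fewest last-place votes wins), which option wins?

A

Last-place votes: D 138, C 24, B 30, A 0.
A is ranked last by the fewest voters, so A wins.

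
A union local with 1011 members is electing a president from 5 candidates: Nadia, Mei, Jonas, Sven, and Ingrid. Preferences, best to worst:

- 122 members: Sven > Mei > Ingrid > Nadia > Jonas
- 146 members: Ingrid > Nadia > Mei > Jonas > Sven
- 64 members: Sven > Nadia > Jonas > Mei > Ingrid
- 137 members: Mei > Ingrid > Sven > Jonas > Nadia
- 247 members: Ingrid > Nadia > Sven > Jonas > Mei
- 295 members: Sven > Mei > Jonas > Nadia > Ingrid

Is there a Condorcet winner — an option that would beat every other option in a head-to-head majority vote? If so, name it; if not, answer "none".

Checking pairwise contests:
Mei beats Nadia 554–457.
Sven beats Mei 728–283.
Nadia beats Jonas 579–432.
Ingrid beats Sven 530–481.
Mei beats Ingrid 618–393.
Every option loses at least one head-to-head, so there is no Condorcet winner.

none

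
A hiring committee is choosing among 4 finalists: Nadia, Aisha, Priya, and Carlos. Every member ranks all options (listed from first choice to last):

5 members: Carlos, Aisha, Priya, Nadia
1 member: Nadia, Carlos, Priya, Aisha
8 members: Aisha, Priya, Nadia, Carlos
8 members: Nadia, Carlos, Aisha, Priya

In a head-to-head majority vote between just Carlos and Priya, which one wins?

Carlos

Voters preferring Carlos to Priya: 14; preferring Priya to Carlos: 8.
Carlos wins the head-to-head.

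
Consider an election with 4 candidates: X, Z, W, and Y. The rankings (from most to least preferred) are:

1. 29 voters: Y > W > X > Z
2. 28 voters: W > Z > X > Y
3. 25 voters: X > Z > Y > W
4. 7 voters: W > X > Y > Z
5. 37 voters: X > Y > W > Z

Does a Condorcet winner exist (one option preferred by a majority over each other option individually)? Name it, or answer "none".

Checking pairwise contests:
W beats X 64–62.
X beats Z 98–28.
Y beats W 91–35.
X beats Y 97–29.
Every option loses at least one head-to-head, so there is no Condorcet winner.

none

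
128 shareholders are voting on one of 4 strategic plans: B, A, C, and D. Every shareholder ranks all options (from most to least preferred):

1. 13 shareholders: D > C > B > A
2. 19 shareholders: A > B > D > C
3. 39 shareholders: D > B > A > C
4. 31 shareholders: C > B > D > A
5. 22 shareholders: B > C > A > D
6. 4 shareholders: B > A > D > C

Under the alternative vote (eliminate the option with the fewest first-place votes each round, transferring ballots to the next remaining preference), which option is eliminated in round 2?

C

Round 1: B 26, A 19, C 31, D 52. Eliminate A.
Round 2: B 45, C 31, D 52. Eliminate C.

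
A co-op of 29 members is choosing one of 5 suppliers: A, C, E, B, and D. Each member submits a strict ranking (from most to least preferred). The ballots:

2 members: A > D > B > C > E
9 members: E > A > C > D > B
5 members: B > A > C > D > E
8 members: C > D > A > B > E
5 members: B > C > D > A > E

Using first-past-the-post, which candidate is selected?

B

First-place votes: A 2, C 8, E 9, B 10, D 0.
B has the most first-place votes.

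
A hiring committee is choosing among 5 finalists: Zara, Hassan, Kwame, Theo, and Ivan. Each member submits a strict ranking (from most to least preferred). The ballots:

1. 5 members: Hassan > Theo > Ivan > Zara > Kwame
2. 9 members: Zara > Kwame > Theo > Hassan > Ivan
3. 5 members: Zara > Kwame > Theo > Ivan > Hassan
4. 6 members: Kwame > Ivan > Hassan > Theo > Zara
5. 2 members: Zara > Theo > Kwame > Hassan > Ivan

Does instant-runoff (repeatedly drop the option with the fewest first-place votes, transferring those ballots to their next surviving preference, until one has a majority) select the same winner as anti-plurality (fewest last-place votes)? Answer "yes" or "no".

no

Instant-runoff — R1 Zara 16, Hassan 5, Kwame 6, Theo 0, Ivan 0 (Zara winner). Winner: Zara.
Anti-plurality — last-place votes: Zara 6, Hassan 5, Kwame 5, Theo 0, Ivan 11. Winner: Theo.
The two methods disagree.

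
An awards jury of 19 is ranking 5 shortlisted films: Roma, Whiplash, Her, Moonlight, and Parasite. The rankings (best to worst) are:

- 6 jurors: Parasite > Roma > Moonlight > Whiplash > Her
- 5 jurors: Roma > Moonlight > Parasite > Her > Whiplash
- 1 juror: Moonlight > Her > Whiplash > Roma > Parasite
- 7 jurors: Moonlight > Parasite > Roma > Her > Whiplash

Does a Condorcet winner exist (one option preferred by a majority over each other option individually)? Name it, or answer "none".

Checking pairwise contests:
Parasite beats Roma 13–6.
Roma beats Whiplash 18–1.
Roma beats Her 18–1.
Roma beats Moonlight 11–8.
Moonlight beats Parasite 13–6.
Every option loses at least one head-to-head, so there is no Condorcet winner.

none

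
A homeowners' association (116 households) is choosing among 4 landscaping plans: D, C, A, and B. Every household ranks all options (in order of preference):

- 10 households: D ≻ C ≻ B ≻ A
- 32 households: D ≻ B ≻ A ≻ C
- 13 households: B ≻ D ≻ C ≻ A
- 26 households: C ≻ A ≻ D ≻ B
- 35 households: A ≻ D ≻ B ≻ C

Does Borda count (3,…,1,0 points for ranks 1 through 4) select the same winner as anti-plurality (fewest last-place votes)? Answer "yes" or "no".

yes

Borda — scores: D 248, C 111, A 189, B 148. Winner: D.
Anti-plurality — last-place votes: D 0, C 67, A 23, B 26. Winner: D.
The two methods agree.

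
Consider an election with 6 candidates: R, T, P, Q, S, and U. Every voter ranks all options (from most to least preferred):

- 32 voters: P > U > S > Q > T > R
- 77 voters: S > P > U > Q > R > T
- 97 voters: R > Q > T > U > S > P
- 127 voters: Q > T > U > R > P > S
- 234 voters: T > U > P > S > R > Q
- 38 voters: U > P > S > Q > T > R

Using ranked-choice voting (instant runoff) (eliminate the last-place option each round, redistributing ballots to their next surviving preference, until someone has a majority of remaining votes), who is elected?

Q

Round 1: R 97, T 234, P 32, Q 127, S 77, U 38. Eliminate P.
Round 2: R 97, T 234, Q 127, S 77, U 70. Eliminate U.
Round 3: R 97, T 234, Q 127, S 147. Eliminate R.
Round 4: T 234, Q 224, S 147. Eliminate S.
Round 5: T 234, Q 371. Q has a majority.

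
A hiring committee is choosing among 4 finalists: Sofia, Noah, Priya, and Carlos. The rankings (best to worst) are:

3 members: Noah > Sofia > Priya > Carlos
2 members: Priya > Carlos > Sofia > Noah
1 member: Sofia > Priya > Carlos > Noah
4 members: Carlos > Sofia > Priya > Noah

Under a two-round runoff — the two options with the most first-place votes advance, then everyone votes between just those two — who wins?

Round 1 first-place votes: Sofia 1, Noah 3, Priya 2, Carlos 4.
Carlos and Noah advance.
Runoff: Carlos is preferred to Noah by 7 voters; Noah by 3.
Carlos wins the runoff.

Carlos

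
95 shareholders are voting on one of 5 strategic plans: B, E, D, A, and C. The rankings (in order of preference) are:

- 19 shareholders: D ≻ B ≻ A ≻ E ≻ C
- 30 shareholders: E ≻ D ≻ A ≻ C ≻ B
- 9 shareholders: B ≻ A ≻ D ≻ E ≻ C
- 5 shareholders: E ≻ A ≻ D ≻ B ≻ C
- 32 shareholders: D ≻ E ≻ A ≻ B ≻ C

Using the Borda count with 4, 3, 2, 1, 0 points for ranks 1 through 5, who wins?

B: 19·3 + 30·0 + 9·4 + 5·1 + 32·1 = 130
E: 19·1 + 30·4 + 9·1 + 5·4 + 32·3 = 264
D: 19·4 + 30·3 + 9·2 + 5·2 + 32·4 = 322
A: 19·2 + 30·2 + 9·3 + 5·3 + 32·2 = 204
C: 19·0 + 30·1 + 9·0 + 5·0 + 32·0 = 30
D has the highest Borda score (322).

D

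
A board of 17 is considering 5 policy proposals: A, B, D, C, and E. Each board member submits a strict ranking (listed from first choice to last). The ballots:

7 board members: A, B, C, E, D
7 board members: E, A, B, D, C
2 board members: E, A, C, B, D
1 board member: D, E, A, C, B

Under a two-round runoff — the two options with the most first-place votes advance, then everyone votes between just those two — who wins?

Round 1 first-place votes: A 7, B 0, D 1, C 0, E 9.
E and A advance.
Runoff: E is preferred to A by 10 voters; A by 7.
E wins the runoff.

E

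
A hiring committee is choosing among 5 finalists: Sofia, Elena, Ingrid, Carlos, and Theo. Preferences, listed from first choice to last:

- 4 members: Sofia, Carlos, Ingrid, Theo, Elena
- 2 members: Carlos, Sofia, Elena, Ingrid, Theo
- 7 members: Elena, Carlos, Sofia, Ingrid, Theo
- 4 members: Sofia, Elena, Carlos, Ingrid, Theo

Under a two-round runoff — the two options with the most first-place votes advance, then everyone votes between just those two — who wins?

Round 1 first-place votes: Sofia 8, Elena 7, Ingrid 0, Carlos 2, Theo 0.
Sofia and Elena advance.
Runoff: Sofia is preferred to Elena by 10 voters; Elena by 7.
Sofia wins the runoff.

Sofia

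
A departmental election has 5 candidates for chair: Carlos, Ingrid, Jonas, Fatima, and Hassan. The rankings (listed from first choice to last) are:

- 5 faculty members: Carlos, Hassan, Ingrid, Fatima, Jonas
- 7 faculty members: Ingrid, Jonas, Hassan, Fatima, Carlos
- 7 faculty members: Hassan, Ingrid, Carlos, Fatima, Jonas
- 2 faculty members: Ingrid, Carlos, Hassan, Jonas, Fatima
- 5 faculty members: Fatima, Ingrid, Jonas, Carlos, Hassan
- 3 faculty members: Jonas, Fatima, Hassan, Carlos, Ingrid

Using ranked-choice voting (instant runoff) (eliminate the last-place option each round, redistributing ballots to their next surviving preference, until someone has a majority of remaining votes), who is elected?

Hassan

Round 1: Carlos 5, Ingrid 9, Jonas 3, Fatima 5, Hassan 7. Eliminate Jonas.
Round 2: Carlos 5, Ingrid 9, Fatima 8, Hassan 7. Eliminate Carlos.
Round 3: Ingrid 9, Fatima 8, Hassan 12. Eliminate Fatima.
Round 4: Ingrid 14, Hassan 15. Hassan has a majority.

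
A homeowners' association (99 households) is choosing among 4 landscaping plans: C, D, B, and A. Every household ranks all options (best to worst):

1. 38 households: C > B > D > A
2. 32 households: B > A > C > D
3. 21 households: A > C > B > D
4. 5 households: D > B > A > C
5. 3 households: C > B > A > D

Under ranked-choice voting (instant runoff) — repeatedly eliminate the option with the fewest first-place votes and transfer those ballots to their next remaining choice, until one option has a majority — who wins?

C

Round 1: C 41, D 5, B 32, A 21. Eliminate D.
Round 2: C 41, B 37, A 21. Eliminate A.
Round 3: C 62, B 37. C has a majority.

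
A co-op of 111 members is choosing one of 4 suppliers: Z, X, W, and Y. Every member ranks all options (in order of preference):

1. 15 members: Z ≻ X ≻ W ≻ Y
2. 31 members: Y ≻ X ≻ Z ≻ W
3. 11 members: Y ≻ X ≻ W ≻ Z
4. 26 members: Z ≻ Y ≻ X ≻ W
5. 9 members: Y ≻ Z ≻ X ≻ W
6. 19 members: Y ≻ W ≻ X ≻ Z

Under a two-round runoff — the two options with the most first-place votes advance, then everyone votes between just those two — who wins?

Round 1 first-place votes: Z 41, X 0, W 0, Y 70.
Y and Z advance.
Runoff: Y is preferred to Z by 70 voters; Z by 41.
Y wins the runoff.

Y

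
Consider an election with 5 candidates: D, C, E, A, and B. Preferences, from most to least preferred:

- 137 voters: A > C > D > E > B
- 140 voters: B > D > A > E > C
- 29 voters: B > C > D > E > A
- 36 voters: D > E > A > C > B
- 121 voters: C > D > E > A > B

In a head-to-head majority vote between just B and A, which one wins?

A

Voters preferring B to A: 169; preferring A to B: 294.
A wins the head-to-head.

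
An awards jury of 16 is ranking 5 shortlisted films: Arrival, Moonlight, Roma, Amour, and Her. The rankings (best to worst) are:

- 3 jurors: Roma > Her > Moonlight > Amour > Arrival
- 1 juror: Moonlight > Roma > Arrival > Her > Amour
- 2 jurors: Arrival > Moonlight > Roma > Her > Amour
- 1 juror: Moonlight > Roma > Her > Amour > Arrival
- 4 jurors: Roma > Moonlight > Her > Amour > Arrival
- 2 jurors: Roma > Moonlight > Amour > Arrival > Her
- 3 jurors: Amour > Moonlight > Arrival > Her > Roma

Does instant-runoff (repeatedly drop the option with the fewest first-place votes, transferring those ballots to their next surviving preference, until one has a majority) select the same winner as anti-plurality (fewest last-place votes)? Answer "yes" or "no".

no

Instant-runoff — R1 Arrival 2, Moonlight 2, Roma 9, Amour 3, Her 0 (Roma winner). Winner: Roma.
Anti-plurality — last-place votes: Arrival 8, Moonlight 0, Roma 3, Amour 3, Her 2. Winner: Moonlight.
The two methods disagree.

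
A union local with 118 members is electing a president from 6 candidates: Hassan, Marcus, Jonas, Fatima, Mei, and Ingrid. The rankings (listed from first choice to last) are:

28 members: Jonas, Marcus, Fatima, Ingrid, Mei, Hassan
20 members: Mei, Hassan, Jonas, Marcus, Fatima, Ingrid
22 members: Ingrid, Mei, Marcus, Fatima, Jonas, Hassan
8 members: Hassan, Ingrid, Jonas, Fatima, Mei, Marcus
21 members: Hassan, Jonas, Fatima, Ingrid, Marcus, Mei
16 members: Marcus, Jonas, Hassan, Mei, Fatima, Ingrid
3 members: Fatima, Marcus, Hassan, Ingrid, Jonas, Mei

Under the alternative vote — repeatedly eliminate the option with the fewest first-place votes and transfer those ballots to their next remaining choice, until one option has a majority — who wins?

Round 1: Hassan 29, Marcus 16, Jonas 28, Fatima 3, Mei 20, Ingrid 22. Eliminate Fatima.
Round 2: Hassan 29, Marcus 19, Jonas 28, Mei 20, Ingrid 22. Eliminate Marcus.
Round 3: Hassan 32, Jonas 44, Mei 20, Ingrid 22. Eliminate Mei.
Round 4: Hassan 52, Jonas 44, Ingrid 22. Eliminate Ingrid.
Round 5: Hassan 52, Jonas 66. Jonas has a majority.

Jonas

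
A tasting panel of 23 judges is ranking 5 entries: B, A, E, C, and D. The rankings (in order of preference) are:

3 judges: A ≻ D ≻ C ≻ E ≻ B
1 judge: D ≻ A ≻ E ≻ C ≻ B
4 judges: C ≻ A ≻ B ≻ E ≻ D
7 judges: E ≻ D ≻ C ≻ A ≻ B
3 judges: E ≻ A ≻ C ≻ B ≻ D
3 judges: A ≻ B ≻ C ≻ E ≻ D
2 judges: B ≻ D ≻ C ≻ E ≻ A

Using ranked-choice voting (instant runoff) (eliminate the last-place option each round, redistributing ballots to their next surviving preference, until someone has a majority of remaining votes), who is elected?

Round 1: B 2, A 6, E 10, C 4, D 1. Eliminate D.
Round 2: B 2, A 7, E 10, C 4. Eliminate B.
Round 3: A 7, E 10, C 6. Eliminate C.
Round 4: A 11, E 12. E has a majority.

E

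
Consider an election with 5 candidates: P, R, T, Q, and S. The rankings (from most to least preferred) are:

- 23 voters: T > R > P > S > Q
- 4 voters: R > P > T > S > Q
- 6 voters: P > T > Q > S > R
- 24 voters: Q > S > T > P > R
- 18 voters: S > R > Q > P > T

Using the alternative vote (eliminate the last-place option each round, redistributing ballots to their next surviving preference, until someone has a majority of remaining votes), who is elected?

Q

Round 1: P 6, R 4, T 23, Q 24, S 18. Eliminate R.
Round 2: P 10, T 23, Q 24, S 18. Eliminate P.
Round 3: T 33, Q 24, S 18. Eliminate S.
Round 4: T 33, Q 42. Q has a majority.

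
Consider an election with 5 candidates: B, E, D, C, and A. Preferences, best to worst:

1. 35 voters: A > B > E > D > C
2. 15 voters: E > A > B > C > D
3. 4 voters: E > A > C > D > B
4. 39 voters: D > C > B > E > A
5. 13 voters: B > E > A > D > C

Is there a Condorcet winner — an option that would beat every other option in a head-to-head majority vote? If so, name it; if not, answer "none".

Checking pairwise contests:
A beats B 54–52.
B beats E 87–19.
B beats D 63–43.
B beats C 63–43.
E beats A 71–35.
Every option loses at least one head-to-head, so there is no Condorcet winner.

none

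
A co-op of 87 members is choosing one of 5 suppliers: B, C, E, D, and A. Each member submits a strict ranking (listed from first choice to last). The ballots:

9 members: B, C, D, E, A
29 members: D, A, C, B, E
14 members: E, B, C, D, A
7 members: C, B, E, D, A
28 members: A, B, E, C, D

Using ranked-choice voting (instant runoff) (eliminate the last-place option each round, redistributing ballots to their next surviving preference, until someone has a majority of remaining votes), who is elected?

B

Round 1: B 9, C 7, E 14, D 29, A 28. Eliminate C.
Round 2: B 16, E 14, D 29, A 28. Eliminate E.
Round 3: B 30, D 29, A 28. Eliminate A.
Round 4: B 58, D 29. B has a majority.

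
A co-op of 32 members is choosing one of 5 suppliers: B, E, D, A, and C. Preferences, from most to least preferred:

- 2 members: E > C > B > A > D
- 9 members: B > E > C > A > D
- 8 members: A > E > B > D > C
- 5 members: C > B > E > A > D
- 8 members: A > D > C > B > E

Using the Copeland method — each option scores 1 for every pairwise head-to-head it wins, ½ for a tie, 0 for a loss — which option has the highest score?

B: beats E, D, and C; ties A → score 3.5.
E: beats D and C; ties A; loses to B → score 2.5.
D: ties C; loses to B, E, and A → score 0.5.
A: beats D; ties B, E, and C → score 2.5.
C: ties D and A; loses to B and E → score 1.
B has the best pairwise record.

B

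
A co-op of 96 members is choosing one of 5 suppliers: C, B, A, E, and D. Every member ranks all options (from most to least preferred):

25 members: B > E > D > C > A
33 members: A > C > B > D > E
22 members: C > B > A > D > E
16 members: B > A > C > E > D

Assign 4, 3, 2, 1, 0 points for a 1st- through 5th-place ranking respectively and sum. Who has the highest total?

B

C: 25·1 + 33·3 + 22·4 + 16·2 = 244
B: 25·4 + 33·2 + 22·3 + 16·4 = 296
A: 25·0 + 33·4 + 22·2 + 16·3 = 224
E: 25·3 + 33·0 + 22·0 + 16·1 = 91
D: 25·2 + 33·1 + 22·1 + 16·0 = 105
B has the highest Borda score (296).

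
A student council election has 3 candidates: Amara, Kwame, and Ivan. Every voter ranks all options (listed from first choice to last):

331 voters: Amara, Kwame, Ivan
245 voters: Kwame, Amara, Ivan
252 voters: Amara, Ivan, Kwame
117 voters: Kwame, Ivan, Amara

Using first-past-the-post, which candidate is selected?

Amara

First-place votes: Amara 583, Kwame 362, Ivan 0.
Amara has the most first-place votes.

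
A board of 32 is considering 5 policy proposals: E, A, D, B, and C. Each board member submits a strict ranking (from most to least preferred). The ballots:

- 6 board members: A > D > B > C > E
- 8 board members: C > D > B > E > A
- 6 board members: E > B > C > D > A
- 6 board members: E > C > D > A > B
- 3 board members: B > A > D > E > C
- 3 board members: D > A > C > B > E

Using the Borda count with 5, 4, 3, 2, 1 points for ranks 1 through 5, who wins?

E: 6·1 + 8·2 + 6·5 + 6·5 + 3·2 + 3·1 = 91
A: 6·5 + 8·1 + 6·1 + 6·2 + 3·4 + 3·4 = 80
D: 6·4 + 8·4 + 6·2 + 6·3 + 3·3 + 3·5 = 110
B: 6·3 + 8·3 + 6·4 + 6·1 + 3·5 + 3·2 = 93
C: 6·2 + 8·5 + 6·3 + 6·4 + 3·1 + 3·3 = 106
D has the highest Borda score (110).

D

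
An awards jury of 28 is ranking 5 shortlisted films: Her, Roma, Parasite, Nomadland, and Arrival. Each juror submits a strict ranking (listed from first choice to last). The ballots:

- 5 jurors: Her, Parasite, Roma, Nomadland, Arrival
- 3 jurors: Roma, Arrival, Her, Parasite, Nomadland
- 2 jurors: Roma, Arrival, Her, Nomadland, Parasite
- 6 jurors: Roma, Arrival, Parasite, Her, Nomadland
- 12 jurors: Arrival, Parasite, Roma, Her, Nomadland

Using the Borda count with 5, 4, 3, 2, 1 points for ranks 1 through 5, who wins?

Her: 5·5 + 3·3 + 2·3 + 6·2 + 12·2 = 76
Roma: 5·3 + 3·5 + 2·5 + 6·5 + 12·3 = 106
Parasite: 5·4 + 3·2 + 2·1 + 6·3 + 12·4 = 94
Nomadland: 5·2 + 3·1 + 2·2 + 6·1 + 12·1 = 35
Arrival: 5·1 + 3·4 + 2·4 + 6·4 + 12·5 = 109
Arrival has the highest Borda score (109).

Arrival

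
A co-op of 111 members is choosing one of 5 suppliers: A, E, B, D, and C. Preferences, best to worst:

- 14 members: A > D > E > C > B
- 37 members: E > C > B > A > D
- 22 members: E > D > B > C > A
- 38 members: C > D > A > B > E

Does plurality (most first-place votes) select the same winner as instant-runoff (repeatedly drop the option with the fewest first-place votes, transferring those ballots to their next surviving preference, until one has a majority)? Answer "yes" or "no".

Plurality — first-place votes: A 14, E 59, B 0, D 0, C 38. Winner: E.
Instant-runoff — R1 A 14, E 59, B 0, D 0, C 38 (E winner). Winner: E.
The two methods agree.

yes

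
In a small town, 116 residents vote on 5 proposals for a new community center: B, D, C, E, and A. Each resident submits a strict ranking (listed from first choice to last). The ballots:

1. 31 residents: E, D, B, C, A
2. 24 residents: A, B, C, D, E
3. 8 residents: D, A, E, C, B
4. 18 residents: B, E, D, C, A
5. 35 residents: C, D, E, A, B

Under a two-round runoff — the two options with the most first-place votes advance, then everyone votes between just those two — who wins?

C

Round 1 first-place votes: B 18, D 8, C 35, E 31, A 24.
C and E advance.
Runoff: C is preferred to E by 59 voters; E by 57.
C wins the runoff.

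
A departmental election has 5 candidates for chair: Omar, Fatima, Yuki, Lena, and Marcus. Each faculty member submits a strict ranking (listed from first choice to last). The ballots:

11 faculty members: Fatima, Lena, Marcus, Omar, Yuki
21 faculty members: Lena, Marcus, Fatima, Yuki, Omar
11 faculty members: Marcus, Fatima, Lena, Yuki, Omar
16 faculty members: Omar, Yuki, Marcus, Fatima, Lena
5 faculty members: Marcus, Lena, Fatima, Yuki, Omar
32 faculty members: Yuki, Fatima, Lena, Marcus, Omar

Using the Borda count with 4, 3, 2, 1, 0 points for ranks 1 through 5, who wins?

Omar: 11·1 + 21·0 + 11·0 + 16·4 + 5·0 + 32·0 = 75
Fatima: 11·4 + 21·2 + 11·3 + 16·1 + 5·2 + 32·3 = 241
Yuki: 11·0 + 21·1 + 11·1 + 16·3 + 5·1 + 32·4 = 213
Lena: 11·3 + 21·4 + 11·2 + 16·0 + 5·3 + 32·2 = 218
Marcus: 11·2 + 21·3 + 11·4 + 16·2 + 5·4 + 32·1 = 213
Fatima has the highest Borda score (241).

Fatima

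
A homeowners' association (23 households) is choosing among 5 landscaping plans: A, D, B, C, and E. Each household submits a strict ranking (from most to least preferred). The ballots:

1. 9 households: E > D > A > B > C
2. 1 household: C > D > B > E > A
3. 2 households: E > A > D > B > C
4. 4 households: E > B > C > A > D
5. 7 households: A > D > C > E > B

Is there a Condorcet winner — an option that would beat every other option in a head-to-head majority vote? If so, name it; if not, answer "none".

E vs A: 16–7 for E.
E vs D: 15–8 for E.
E vs B: 22–1 for E.
E vs C: 15–8 for E.
E beats every other option head-to-head.

E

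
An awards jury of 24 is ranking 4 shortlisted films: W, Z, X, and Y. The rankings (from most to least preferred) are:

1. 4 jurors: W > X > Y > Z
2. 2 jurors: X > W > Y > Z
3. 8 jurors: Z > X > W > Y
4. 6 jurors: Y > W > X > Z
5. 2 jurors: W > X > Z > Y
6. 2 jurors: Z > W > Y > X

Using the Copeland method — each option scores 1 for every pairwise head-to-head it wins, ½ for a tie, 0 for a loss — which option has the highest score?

W

W: beats Z, X, and Y → score 3.
Z: ties Y; loses to W and X → score 0.5.
X: beats Z and Y; loses to W → score 2.
Y: ties Z; loses to W and X → score 0.5.
W has the best pairwise record.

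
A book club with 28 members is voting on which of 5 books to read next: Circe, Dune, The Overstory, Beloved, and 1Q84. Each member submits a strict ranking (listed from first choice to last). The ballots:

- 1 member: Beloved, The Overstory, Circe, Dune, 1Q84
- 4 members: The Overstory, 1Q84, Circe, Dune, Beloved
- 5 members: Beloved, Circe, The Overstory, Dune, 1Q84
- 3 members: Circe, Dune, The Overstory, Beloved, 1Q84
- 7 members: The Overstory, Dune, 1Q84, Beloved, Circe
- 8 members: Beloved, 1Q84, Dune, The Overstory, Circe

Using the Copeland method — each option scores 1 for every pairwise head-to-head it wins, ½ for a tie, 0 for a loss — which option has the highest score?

Circe: loses to Dune, The Overstory, Beloved, and 1Q84 → score 0.
Dune: beats Circe and 1Q84; ties Beloved; loses to The Overstory → score 2.5.
The Overstory: beats Circe, Dune, and 1Q84; ties Beloved → score 3.5.
Beloved: beats Circe and 1Q84; ties Dune and The Overstory → score 3.
1Q84: beats Circe; loses to Dune, The Overstory, and Beloved → score 1.
The Overstory has the best pairwise record.

The Overstory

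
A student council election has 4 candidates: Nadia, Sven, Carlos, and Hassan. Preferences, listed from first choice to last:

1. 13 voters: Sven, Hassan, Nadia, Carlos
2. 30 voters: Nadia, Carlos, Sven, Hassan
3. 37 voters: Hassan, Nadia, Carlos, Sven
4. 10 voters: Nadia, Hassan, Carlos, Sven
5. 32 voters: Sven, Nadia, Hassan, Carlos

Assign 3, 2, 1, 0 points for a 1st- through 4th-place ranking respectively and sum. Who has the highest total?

Nadia

Nadia: 13·1 + 30·3 + 37·2 + 10·3 + 32·2 = 271
Sven: 13·3 + 30·1 + 37·0 + 10·0 + 32·3 = 165
Carlos: 13·0 + 30·2 + 37·1 + 10·1 + 32·0 = 107
Hassan: 13·2 + 30·0 + 37·3 + 10·2 + 32·1 = 189
Nadia has the highest Borda score (271).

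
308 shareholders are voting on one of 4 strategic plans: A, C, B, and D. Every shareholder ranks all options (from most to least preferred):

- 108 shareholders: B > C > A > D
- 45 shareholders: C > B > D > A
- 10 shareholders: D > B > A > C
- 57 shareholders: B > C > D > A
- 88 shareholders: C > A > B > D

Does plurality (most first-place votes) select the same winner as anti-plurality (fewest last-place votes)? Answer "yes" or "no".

yes

Plurality — first-place votes: A 0, C 133, B 165, D 10. Winner: B.
Anti-plurality — last-place votes: A 102, C 10, B 0, D 196. Winner: B.
The two methods agree.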